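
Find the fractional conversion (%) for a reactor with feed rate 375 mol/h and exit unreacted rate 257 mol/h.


X = (F_in - F_out) / F_in * 100
Moles reacted = 375 - 257 = 118
X = 118 / 375 * 100
= 0.3147 * 100
= 31.47 %

31.47 %


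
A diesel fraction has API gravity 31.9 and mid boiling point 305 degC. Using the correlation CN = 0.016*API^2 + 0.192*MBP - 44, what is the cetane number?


CN = 0.016 * 31.9^2 + 0.192 * 305 - 44
CN = 16.28176 + 58.56 - 44 = 30.84176

30.84176


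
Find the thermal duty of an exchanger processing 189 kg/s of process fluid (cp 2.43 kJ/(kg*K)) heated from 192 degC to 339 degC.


Q = m_dot * cp * delta_T
delta_T = 339 - 192 = 147 K
Q = 189 * 2.43 * 147
= 459.27 * 147
= 67512.69 kW

67512.69 kW


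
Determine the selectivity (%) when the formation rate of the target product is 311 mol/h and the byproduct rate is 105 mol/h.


Selectivity = desired / (desired + undesired) * 100
Total products = 311 + 105 = 416 mol/h
S = 311 / 416 * 100
= 0.7476 * 100
= 74.76 %

74.76 %


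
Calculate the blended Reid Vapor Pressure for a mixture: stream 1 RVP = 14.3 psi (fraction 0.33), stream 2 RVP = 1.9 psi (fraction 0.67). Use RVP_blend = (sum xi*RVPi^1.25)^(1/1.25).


Chevron index: RVP_blend = (sum xi*RVPi^1.25)^(1/1.25)
RVP^1.25 terms: 0.33 * 14.3^1.25 + 0.67 * 1.9^1.25 = 10.6712
RVP_blend = 10.6712^(1/1.25) = 6.646

6.646 psi


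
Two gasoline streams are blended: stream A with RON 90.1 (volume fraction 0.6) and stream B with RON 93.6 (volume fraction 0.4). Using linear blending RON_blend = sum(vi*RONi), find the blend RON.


Linear blending: RON_blend = sum(vi * RONi)
Contribution 1: 0.6 * 90.1 = 54.06
Contribution 2: 0.4 * 93.6 = 37.44
RON_blend = 54.06 + 37.44 = 91.5

91.5


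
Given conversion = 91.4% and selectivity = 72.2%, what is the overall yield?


Overall yield = conversion (%) * selectivity (%) / 100
Conversion = 91.4%, Selectivity = 72.2%
Y = 91.4 * 72.2 / 100
= 65.9908 %

65.9908 %


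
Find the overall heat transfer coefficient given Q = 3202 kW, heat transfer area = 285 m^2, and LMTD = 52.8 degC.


From Q = U*A*LMTD, U = Q / (A * LMTD)
U = 3202 / (285 * 52.8) = 3202 / 15048 = 0.2128

0.2128 kW/(m^2*K)


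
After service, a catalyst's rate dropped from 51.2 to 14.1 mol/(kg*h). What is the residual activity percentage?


Activity (%) = (rate_used / rate_fresh) * 100
rate_used = 14.1, rate_fresh = 51.2
= (14.1 / 51.2) * 100
= 0.2754 * 100 = 27.54

27.54 %


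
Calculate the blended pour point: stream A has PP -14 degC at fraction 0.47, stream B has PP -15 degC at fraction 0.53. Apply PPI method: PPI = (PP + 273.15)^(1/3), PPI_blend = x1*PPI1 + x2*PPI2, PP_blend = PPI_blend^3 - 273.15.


PPI_1 = (-14 + 273.15)^(1/3) = 6.375541
PPI_2 = (-15 + 273.15)^(1/3) = 6.36733
PPI_blend = 0.47 * 6.375541 + 0.53 * 6.36733 = 6.371189
PP_blend = 6.371189^3 - 273.15 = 258.6196 - 273.15 = -14.53

-14.53 degC


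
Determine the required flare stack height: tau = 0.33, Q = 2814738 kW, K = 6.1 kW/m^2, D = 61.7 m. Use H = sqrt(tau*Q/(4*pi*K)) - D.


tau*Q/(4*pi*K) = 0.33 * 2814738 / (4 * pi * 6.1) = 12117.5
sqrt(12117.5) = 110.08
H = 110.08 - 61.7 = 48.38

48.38 m


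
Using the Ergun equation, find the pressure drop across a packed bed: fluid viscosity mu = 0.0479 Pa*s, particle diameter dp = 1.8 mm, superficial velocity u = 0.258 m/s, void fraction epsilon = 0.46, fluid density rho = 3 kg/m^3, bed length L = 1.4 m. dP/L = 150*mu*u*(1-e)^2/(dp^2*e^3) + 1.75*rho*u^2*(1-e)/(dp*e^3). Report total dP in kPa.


dp = 1.8 mm = 0.0018 m
Viscous term = 150*0.0479*0.258*(1-0.46)^2 / (0.0018^2*0.46^3) = 1714020
Inertial term = 1.75*3*0.258^2*(1-0.46) / (0.0018*0.46^3) = 1077.08
dP/L = 1714020 + 1077.08 = 1715100 Pa/m
dP = 1715100 * 1.4 / 1000 = 2401 kPa

2401 kPa


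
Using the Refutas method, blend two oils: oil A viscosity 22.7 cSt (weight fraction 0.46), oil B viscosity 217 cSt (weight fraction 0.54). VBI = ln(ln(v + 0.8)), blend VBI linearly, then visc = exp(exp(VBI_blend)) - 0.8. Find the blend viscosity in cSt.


Refutas method: VBN_i = 14.534*ln(ln(visc_i + 0.8)) + 10.975, blended linearly by mass fraction; since VBN is linear in VBI_i = ln(ln(visc_i + 0.8)) and the fractions sum to 1, blend VBI directly: visc = exp(exp(VBI_blend)) - 0.8
VBI_1 = ln(ln(22.7 + 0.8)) = 1.14962
VBI_2 = ln(ln(217 + 0.8)) = 1.68335
VBI_blend = 0.46 * 1.14962 + 0.54 * 1.68335 = 1.43783
visc_blend = exp(exp(1.43783)) - 0.8 = 66.66

66.66 cSt


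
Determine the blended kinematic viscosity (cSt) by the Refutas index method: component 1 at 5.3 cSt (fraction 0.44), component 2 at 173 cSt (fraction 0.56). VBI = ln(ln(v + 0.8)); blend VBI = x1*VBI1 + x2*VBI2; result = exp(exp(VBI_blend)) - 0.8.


Refutas method: VBN_i = 14.534*ln(ln(visc_i + 0.8)) + 10.975, blended linearly by mass fraction; since VBN is linear in VBI_i = ln(ln(visc_i + 0.8)) and the fractions sum to 1, blend VBI directly: visc = exp(exp(VBI_blend)) - 0.8
VBI_1 = ln(ln(5.3 + 0.8)) = 0.592381
VBI_2 = ln(ln(173 + 0.8)) = 1.64053
VBI_blend = 0.44 * 0.592381 + 0.56 * 1.64053 = 1.17934
visc_blend = exp(exp(1.17934)) - 0.8 = 25.05

25.05 cSt


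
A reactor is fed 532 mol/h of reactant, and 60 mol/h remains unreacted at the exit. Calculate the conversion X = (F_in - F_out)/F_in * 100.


X = (F_in - F_out) / F_in * 100
Moles reacted = 532 - 60 = 472
X = 472 / 532 * 100
= 0.8872 * 100
= 88.72 %

88.72 %


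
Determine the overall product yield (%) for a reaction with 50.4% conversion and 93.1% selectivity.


Overall yield = conversion (%) * selectivity (%) / 100
Conversion = 50.4%, Selectivity = 93.1%
Y = 50.4 * 93.1 / 100
= 46.9224 %

46.9224 %


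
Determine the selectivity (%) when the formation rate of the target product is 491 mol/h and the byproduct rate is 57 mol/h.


Selectivity = desired / (desired + undesired) * 100
Total products = 491 + 57 = 548 mol/h
S = 491 / 548 * 100
= 0.8960 * 100
= 89.60 %

89.60 %


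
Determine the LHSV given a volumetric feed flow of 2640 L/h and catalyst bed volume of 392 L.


LHSV = volumetric feed rate / catalyst volume
= 2640 L/h / 392 L
= 6.735 h^-1

6.735 h^-1


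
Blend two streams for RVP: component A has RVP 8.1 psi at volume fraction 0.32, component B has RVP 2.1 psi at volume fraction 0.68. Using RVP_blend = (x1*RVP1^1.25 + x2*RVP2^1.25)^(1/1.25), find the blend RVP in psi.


Chevron index: RVP_blend = (sum xi*RVPi^1.25)^(1/1.25)
RVP^1.25 terms: 0.32 * 8.1^1.25 + 0.68 * 2.1^1.25 = 6.09179
RVP_blend = 6.09179^(1/1.25) = 4.244

4.244 psi


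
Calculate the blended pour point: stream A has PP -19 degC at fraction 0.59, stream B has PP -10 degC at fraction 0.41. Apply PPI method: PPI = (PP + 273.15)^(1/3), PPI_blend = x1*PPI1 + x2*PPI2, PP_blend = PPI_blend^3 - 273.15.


PPI_1 = (-19 + 273.15)^(1/3) = 6.334272
PPI_2 = (-10 + 273.15)^(1/3) = 6.408176
PPI_blend = 0.59 * 6.334272 + 0.41 * 6.408176 = 6.364573
PP_blend = 6.364573^3 - 273.15 = 257.8148 - 273.15 = -15.34

-15.34 degC


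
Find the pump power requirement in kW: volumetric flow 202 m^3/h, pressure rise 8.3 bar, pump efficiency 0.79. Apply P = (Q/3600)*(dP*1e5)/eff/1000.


Q = 202 / 3600 = 0.0561111 m^3/s
P = 0.0561111 * (8.3 * 1e5) / 0.79 / 1000 = 58.95

58.95 kW


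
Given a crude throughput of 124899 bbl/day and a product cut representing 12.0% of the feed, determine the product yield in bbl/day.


Crude throughput = 124899 bbl/day
Fraction yield = 12.0%
yield = throughput * fraction / 100
yield = 124899 * 12.0 / 100 = 14987.88

14987.88 bbl/day


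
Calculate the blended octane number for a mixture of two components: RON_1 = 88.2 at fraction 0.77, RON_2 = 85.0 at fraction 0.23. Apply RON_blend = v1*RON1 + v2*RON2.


Linear blending: RON_blend = sum(vi * RONi)
Contribution 1: 0.77 * 88.2 = 67.914
Contribution 2: 0.23 * 85.0 = 19.55
RON_blend = 67.914 + 19.55 = 87.464

87.464


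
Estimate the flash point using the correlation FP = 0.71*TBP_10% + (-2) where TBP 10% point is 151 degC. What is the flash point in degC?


FP = 0.71 * 151 + (-2) = 105.21

105.21 degC


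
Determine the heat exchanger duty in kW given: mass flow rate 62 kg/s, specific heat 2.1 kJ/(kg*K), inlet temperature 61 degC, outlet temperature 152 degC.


Q = m_dot * cp * delta_T
delta_T = 152 - 61 = 91 K
Q = 62 * 2.1 * 91
= 130.2 * 91
= 11848.2 kW

11848.2 kW


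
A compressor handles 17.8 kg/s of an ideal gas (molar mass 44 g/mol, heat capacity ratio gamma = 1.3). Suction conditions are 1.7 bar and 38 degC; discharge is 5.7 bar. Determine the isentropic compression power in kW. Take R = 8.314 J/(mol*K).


Isentropic work: W = m*(gamma/(gamma-1))*(R*T1/MW)*((P2/P1)^((gamma-1)/gamma) - 1)
T1 = 38 + 273.15 = 311.15 K
Pressure ratio = 5.7 / 1.7 = 3.35294
Exponent = (1.3 - 1)/1.3 = 0.230769
(P2/P1)^exp - 1 = 3.35294^0.230769 - 1 = 0.322062
W = 17.8 * 1.3 / 0.3 * 8.314 * 311.15 / 44 * 0.322062 = 1461

1461 kW


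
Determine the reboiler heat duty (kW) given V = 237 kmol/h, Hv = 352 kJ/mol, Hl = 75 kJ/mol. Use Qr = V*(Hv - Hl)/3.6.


Qr = 237 * (352 - 75) / 3.6 = 237 * 277 / 3.6 = 18240

18240 kW


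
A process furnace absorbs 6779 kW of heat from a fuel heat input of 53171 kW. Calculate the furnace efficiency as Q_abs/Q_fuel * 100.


Furnace efficiency = Q_absorbed / Q_fuel * 100
= 6779 / 53171 * 100 = 12.75

12.75 %


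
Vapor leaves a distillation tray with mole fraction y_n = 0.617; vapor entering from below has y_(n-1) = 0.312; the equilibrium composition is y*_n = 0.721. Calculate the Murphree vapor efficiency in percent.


Murphree vapor efficiency: EMV = (y_n - y_(n-1)) / (y*_n - y_(n-1)) * 100
EMV = (0.617 - 0.312) / (0.721 - 0.312) * 100 = 0.305 / 0.409 * 100 = 74.57

74.57 %


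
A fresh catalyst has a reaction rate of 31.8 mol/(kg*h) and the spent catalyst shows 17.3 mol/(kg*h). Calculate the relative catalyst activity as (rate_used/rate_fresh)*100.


Activity (%) = (rate_used / rate_fresh) * 100
rate_used = 17.3, rate_fresh = 31.8
= (17.3 / 31.8) * 100
= 0.5440 * 100 = 54.40

54.40 %


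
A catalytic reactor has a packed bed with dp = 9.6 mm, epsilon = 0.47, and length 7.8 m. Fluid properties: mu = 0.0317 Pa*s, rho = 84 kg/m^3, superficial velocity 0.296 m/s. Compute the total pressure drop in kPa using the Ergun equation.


dp = 9.6 mm = 0.0096 m
Viscous term = 150*0.0317*0.296*(1-0.47)^2 / (0.0096^2*0.47^3) = 41319.8
Inertial term = 1.75*84*0.296^2*(1-0.47) / (0.0096*0.47^3) = 6848.76
dP/L = 41319.8 + 6848.76 = 48168.6 Pa/m
dP = 48168.6 * 7.8 / 1000 = 375.7 kPa

375.7 kPa


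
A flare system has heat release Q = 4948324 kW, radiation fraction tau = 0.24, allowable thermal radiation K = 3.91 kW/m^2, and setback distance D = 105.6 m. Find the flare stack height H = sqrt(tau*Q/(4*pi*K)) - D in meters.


tau*Q/(4*pi*K) = 0.24 * 4948324 / (4 * pi * 3.91) = 24170.3
sqrt(24170.3) = 155.468
H = 155.468 - 105.6 = 49.87

49.87 m


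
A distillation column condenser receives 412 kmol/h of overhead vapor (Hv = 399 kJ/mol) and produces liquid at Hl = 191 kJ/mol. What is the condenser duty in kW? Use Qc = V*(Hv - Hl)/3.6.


Qc = 412 * (399 - 191) / 3.6 = 412 * 208 / 3.6 = 23800

23800 kW


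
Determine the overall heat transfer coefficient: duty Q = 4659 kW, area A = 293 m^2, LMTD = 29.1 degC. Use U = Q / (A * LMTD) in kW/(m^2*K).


From Q = U*A*LMTD, U = Q / (A * LMTD)
U = 4659 / (293 * 29.1) = 4659 / 8526.3 = 0.5464

0.5464 kW/(m^2*K)


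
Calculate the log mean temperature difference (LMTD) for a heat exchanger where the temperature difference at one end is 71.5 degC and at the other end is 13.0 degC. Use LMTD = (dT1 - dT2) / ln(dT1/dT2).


LMTD = (dT1 - dT2) / ln(dT1/dT2)
= (71.5 - 13.0) / ln(71.5 / 13.0) = 58.5 / 1.70475 = 34.32

34.32 degC


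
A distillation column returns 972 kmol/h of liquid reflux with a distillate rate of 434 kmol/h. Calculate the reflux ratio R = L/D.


Reflux ratio definition: R = L / D (liquid returned / distillate withdrawn)
L = 972 kmol/h, D = 434 kmol/h
R = 972 / 434 = 2.240

2.240


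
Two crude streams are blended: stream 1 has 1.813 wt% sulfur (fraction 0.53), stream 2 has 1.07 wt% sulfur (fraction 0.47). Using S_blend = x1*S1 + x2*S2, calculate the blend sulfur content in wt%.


Linear sulfur blending: S_blend = x1*S1 + x2*S2
Contribution 1: 0.53 * 1.813 = 0.96089 wt%
Contribution 2: 0.47 * 1.07 = 0.5029 wt%
S_blend = 0.96089 + 0.5029 = 1.46379

1.46379 wt%


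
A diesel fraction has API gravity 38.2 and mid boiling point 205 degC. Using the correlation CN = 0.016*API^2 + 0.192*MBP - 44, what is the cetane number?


CN = 0.016 * 38.2^2 + 0.192 * 205 - 44
CN = 23.34784 + 39.36 - 44 = 18.70784

18.70784


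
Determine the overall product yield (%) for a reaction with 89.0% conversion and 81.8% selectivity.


Overall yield = conversion (%) * selectivity (%) / 100
Conversion = 89.0%, Selectivity = 81.8%
Y = 89.0 * 81.8 / 100
= 72.802 %

72.802 %


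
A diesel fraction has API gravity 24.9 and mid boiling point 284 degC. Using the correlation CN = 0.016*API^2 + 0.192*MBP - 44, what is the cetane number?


CN = 0.016 * 24.9^2 + 0.192 * 284 - 44
CN = 9.92016 + 54.528 - 44 = 20.44816

20.44816


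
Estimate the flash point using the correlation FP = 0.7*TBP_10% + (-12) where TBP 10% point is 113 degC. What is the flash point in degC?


FP = 0.7 * 113 + (-12) = 67.1

67.1 degC


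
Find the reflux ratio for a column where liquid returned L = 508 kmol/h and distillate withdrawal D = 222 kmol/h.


Reflux ratio definition: R = L / D (liquid returned / distillate withdrawn)
L = 508 kmol/h, D = 222 kmol/h
R = 508 / 222 = 2.288

2.288


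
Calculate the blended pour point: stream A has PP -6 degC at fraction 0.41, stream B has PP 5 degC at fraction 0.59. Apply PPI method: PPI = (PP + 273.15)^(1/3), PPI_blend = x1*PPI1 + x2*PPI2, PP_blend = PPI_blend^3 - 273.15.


PPI_1 = (-6 + 273.15)^(1/3) = 6.440482
PPI_2 = (5 + 273.15)^(1/3) = 6.527693
PPI_blend = 0.41 * 6.440482 + 0.59 * 6.527693 = 6.491936
PP_blend = 6.491936^3 - 273.15 = 273.6042 - 273.15 = 0.45

0.45 degC


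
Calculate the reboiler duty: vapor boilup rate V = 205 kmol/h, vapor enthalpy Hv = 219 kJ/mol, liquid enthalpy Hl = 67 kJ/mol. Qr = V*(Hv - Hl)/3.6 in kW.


Qr = 205 * (219 - 67) / 3.6 = 205 * 152 / 3.6 = 8656

8656 kW


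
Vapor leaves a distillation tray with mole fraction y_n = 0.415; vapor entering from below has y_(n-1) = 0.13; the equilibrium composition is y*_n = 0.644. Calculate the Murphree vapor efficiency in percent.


Murphree vapor efficiency: EMV = (y_n - y_(n-1)) / (y*_n - y_(n-1)) * 100
EMV = (0.415 - 0.13) / (0.644 - 0.13) * 100 = 0.285 / 0.514 * 100 = 55.45

55.45 %


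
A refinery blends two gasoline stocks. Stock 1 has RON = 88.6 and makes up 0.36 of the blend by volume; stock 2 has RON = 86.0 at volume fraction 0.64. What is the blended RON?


Linear blending: RON_blend = sum(vi * RONi)
Contribution 1: 0.36 * 88.6 = 31.896
Contribution 2: 0.64 * 86.0 = 55.04
RON_blend = 31.896 + 55.04 = 86.936

86.936


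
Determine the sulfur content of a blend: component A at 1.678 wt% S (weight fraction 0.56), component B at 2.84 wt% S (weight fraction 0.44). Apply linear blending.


Linear sulfur blending: S_blend = x1*S1 + x2*S2
Contribution 1: 0.56 * 1.678 = 0.93968 wt%
Contribution 2: 0.44 * 2.84 = 1.2496 wt%
S_blend = 0.93968 + 1.2496 = 2.18928

2.18928 wt%


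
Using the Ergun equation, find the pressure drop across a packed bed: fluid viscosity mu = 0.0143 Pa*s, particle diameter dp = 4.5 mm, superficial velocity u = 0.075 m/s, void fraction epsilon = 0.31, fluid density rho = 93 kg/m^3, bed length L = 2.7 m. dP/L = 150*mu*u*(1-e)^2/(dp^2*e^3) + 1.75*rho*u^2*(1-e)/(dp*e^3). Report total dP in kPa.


dp = 4.5 mm = 0.0045 m
Viscous term = 150*0.0143*0.075*(1-0.31)^2 / (0.0045^2*0.31^3) = 126963
Inertial term = 1.75*93*0.075^2*(1-0.31) / (0.0045*0.31^3) = 4711.89
dP/L = 126963 + 4711.89 = 131675 Pa/m
dP = 131675 * 2.7 / 1000 = 355.5 kPa

355.5 kPa


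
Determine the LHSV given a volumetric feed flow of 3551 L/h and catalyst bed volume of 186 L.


LHSV = volumetric feed rate / catalyst volume
= 3551 L/h / 186 L
= 19.09 h^-1

19.09 h^-1


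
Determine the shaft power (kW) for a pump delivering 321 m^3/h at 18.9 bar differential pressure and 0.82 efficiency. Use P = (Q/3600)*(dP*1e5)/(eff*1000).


Q = 321 / 3600 = 0.0891667 m^3/s
P = 0.0891667 * (18.9 * 1e5) / 0.82 / 1000 = 205.5

205.5 kW


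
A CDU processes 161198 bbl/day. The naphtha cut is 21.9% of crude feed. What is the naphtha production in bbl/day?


Crude throughput = 161198 bbl/day
Fraction yield = 21.9%
yield = throughput * fraction / 100
yield = 161198 * 21.9 / 100 = 35302.362

35302.362 bbl/day


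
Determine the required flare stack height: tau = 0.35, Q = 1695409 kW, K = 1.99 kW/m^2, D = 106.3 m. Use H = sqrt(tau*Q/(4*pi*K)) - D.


tau*Q/(4*pi*K) = 0.35 * 1695409 / (4 * pi * 1.99) = 23729
sqrt(23729) = 154.042
H = 154.042 - 106.3 = 47.74

47.74 m


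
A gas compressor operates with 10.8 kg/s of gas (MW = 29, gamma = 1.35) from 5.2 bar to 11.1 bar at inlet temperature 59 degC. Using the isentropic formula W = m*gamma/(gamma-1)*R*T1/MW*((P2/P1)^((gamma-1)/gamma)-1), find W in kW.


Isentropic work: W = m*(gamma/(gamma-1))*(R*T1/MW)*((P2/P1)^((gamma-1)/gamma) - 1)
T1 = 59 + 273.15 = 332.15 K
Pressure ratio = 11.1 / 5.2 = 2.13462
Exponent = (1.35 - 1)/1.35 = 0.259259
(P2/P1)^exp - 1 = 2.13462^0.259259 - 1 = 0.217249
W = 10.8 * 1.35 / 0.35 * 8.314 * 332.15 / 29 * 0.217249 = 861.8

861.8 kW


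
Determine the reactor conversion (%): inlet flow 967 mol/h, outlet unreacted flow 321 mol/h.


X = (F_in - F_out) / F_in * 100
Moles reacted = 967 - 321 = 646
X = 646 / 967 * 100
= 0.6680 * 100
= 66.80 %

66.80 %


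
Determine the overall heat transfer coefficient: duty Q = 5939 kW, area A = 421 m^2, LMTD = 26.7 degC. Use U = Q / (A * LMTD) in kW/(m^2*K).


From Q = U*A*LMTD, U = Q / (A * LMTD)
U = 5939 / (421 * 26.7) = 5939 / 11240.7 = 0.5283

0.5283 kW/(m^2*K)


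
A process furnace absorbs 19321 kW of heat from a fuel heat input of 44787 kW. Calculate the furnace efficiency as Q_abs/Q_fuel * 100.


Furnace efficiency = Q_absorbed / Q_fuel * 100
= 19321 / 44787 * 100 = 43.14

43.14 %


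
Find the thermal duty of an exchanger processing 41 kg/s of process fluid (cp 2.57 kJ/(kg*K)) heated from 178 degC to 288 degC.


Q = m_dot * cp * delta_T
delta_T = 288 - 178 = 110 K
Q = 41 * 2.57 * 110
= 105.37 * 110
= 11590.7 kW

11590.7 kW


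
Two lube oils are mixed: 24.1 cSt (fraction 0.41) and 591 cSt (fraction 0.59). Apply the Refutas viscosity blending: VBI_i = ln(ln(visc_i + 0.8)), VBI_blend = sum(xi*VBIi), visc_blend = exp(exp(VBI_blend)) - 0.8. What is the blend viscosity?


Refutas method: VBN_i = 14.534*ln(ln(visc_i + 0.8)) + 10.975, blended linearly by mass fraction; since VBN is linear in VBI_i = ln(ln(visc_i + 0.8)) and the fractions sum to 1, blend VBI directly: visc = exp(exp(VBI_blend)) - 0.8
VBI_1 = ln(ln(24.1 + 0.8)) = 1.16779
VBI_2 = ln(ln(591 + 0.8)) = 1.85366
VBI_blend = 0.41 * 1.16779 + 0.59 * 1.85366 = 1.57245
visc_blend = exp(exp(1.57245)) - 0.8 = 123.0

123.0 cSt


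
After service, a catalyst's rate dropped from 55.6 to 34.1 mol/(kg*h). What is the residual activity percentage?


Activity (%) = (rate_used / rate_fresh) * 100
rate_used = 34.1, rate_fresh = 55.6
= (34.1 / 55.6) * 100
= 0.6133 * 100 = 61.33

61.33 %


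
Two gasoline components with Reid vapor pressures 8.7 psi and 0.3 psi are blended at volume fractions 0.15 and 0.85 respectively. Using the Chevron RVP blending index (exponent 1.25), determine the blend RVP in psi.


Chevron index: RVP_blend = (sum xi*RVPi^1.25)^(1/1.25)
RVP^1.25 terms: 0.15 * 8.7^1.25 + 0.85 * 0.3^1.25 = 2.42997
RVP_blend = 2.42997^(1/1.25) = 2.035

2.035 psi


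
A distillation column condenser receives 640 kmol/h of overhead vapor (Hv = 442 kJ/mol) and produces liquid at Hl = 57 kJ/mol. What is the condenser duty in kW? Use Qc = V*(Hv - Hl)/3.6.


Qc = 640 * (442 - 57) / 3.6 = 640 * 385 / 3.6 = 68440

68440 kW


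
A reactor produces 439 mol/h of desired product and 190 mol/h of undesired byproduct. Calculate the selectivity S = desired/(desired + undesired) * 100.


Selectivity = desired / (desired + undesired) * 100
Total products = 439 + 190 = 629 mol/h
S = 439 / 629 * 100
= 0.6979 * 100
= 69.79 %

69.79 %


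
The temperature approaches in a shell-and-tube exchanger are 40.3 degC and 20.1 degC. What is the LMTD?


LMTD = (dT1 - dT2) / ln(dT1/dT2)
= (40.3 - 20.1) / ln(40.3 / 20.1) = 20.2 / 0.695632 = 29.04

29.04 degC


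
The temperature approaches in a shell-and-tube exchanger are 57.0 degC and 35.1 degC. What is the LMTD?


LMTD = (dT1 - dT2) / ln(dT1/dT2)
= (57.0 - 35.1) / ln(57.0 / 35.1) = 21.9 / 0.48485 = 45.17

45.17 degC


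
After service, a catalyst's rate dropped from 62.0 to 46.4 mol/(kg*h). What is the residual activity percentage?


Activity (%) = (rate_used / rate_fresh) * 100
rate_used = 46.4, rate_fresh = 62.0
= (46.4 / 62.0) * 100
= 0.7484 * 100 = 74.84

74.84 %


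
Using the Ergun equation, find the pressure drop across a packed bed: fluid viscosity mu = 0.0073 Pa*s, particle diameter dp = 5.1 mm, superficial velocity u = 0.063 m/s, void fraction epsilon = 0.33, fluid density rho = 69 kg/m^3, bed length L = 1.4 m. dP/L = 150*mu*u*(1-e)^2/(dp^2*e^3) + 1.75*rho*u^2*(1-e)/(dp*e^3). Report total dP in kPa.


dp = 5.1 mm = 0.0051 m
Viscous term = 150*0.0073*0.063*(1-0.33)^2 / (0.0051^2*0.33^3) = 33130.1
Inertial term = 1.75*69*0.063^2*(1-0.33) / (0.0051*0.33^3) = 1751.99
dP/L = 33130.1 + 1751.99 = 34882.1 Pa/m
dP = 34882.1 * 1.4 / 1000 = 48.83 kPa

48.83 kPa


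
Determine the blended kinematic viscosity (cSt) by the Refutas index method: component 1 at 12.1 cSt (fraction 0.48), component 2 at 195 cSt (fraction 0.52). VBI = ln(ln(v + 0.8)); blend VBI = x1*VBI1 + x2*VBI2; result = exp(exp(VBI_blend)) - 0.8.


Refutas method: VBN_i = 14.534*ln(ln(visc_i + 0.8)) + 10.975, blended linearly by mass fraction; since VBN is linear in VBI_i = ln(ln(visc_i + 0.8)) and the fractions sum to 1, blend VBI directly: visc = exp(exp(VBI_blend)) - 0.8
VBI_1 = ln(ln(12.1 + 0.8)) = 0.938924
VBI_2 = ln(ln(195 + 0.8)) = 1.66338
VBI_blend = 0.48 * 0.938924 + 0.52 * 1.66338 = 1.31564
visc_blend = exp(exp(1.31564)) - 0.8 = 40.76

40.76 cSt


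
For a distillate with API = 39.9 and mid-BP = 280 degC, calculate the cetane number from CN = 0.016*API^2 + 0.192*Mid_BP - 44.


CN = 0.016 * 39.9^2 + 0.192 * 280 - 44
CN = 25.47216 + 53.76 - 44 = 35.23216

35.23216


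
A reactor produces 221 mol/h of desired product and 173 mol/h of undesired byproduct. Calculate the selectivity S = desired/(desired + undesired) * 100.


Selectivity = desired / (desired + undesired) * 100
Total products = 221 + 173 = 394 mol/h
S = 221 / 394 * 100
= 0.5609 * 100
= 56.09 %

56.09 %


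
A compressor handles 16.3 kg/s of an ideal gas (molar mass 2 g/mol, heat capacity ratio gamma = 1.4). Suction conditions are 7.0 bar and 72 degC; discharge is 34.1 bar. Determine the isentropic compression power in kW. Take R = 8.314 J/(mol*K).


Isentropic work: W = m*(gamma/(gamma-1))*(R*T1/MW)*((P2/P1)^((gamma-1)/gamma) - 1)
T1 = 72 + 273.15 = 345.15 K
Pressure ratio = 34.1 / 7.0 = 4.87143
Exponent = (1.4 - 1)/1.4 = 0.285714
(P2/P1)^exp - 1 = 4.87143^0.285714 - 1 = 0.572074
W = 16.3 * 1.4 / 0.4 * 8.314 * 345.15 / 2 * 0.572074 = 46830

46830 kW


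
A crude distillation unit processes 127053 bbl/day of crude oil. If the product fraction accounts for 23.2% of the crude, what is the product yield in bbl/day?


Crude throughput = 127053 bbl/day
Fraction yield = 23.2%
yield = throughput * fraction / 100
yield = 127053 * 23.2 / 100 = 29476.296

29476.296 bbl/day


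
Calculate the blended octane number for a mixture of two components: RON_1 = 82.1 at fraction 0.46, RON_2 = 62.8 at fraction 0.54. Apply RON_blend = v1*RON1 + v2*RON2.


Linear blending: RON_blend = sum(vi * RONi)
Contribution 1: 0.46 * 82.1 = 37.766
Contribution 2: 0.54 * 62.8 = 33.912
RON_blend = 37.766 + 33.912 = 71.678

71.678


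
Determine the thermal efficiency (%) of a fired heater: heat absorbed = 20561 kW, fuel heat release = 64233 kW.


Furnace efficiency = Q_absorbed / Q_fuel * 100
= 20561 / 64233 * 100 = 32.01

32.01 %


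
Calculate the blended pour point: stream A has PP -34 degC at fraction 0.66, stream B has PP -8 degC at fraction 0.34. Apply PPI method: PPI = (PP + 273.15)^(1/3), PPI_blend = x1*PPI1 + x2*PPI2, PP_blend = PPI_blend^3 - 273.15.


PPI_1 = (-34 + 273.15)^(1/3) = 6.20712
PPI_2 = (-8 + 273.15)^(1/3) = 6.42437
PPI_blend = 0.66 * 6.20712 + 0.34 * 6.42437 = 6.280985
PP_blend = 6.280985^3 - 273.15 = 247.7897 - 273.15 = -25.36

-25.36 degC


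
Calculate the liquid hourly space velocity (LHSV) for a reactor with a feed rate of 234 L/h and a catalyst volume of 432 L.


LHSV = volumetric feed rate / catalyst volume
= 234 L/h / 432 L
= 0.5417 h^-1

0.5417 h^-1


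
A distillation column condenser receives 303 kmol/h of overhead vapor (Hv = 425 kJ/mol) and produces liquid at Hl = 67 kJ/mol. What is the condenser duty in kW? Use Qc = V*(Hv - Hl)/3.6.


Qc = 303 * (425 - 67) / 3.6 = 303 * 358 / 3.6 = 30130

30130 kW


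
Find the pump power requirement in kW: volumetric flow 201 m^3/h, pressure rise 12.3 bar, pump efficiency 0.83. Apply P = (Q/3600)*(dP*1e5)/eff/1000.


Q = 201 / 3600 = 0.0558333 m^3/s
P = 0.0558333 * (12.3 * 1e5) / 0.83 / 1000 = 82.74

82.74 kW


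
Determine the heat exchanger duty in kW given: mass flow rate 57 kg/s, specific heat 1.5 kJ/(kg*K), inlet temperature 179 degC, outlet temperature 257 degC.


Q = m_dot * cp * delta_T
delta_T = 257 - 179 = 78 K
Q = 57 * 1.5 * 78
= 85.5 * 78
= 6669 kW

6669 kW


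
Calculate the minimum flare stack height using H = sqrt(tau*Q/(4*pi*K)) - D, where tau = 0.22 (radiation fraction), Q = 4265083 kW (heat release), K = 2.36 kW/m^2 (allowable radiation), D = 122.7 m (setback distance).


tau*Q/(4*pi*K) = 0.22 * 4265083 / (4 * pi * 2.36) = 31639.4
sqrt(31639.4) = 177.875
H = 177.875 - 122.7 = 55.17

55.17 m


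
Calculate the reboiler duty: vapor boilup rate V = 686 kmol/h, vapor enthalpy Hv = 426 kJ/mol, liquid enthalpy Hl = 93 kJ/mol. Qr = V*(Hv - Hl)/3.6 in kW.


Qr = 686 * (426 - 93) / 3.6 = 686 * 333 / 3.6 = 63460

63460 kW


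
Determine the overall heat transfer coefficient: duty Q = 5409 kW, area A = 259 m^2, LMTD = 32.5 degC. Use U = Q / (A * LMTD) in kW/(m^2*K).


From Q = U*A*LMTD, U = Q / (A * LMTD)
U = 5409 / (259 * 32.5) = 5409 / 8417.5 = 0.6426

0.6426 kW/(m^2*K)


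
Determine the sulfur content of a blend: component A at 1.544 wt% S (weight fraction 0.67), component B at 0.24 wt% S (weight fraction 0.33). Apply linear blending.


Linear sulfur blending: S_blend = x1*S1 + x2*S2
Contribution 1: 0.67 * 1.544 = 1.03448 wt%
Contribution 2: 0.33 * 0.24 = 0.0792 wt%
S_blend = 1.03448 + 0.0792 = 1.11368

1.11368 wt%


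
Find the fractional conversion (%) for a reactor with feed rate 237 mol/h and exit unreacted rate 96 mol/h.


X = (F_in - F_out) / F_in * 100
Moles reacted = 237 - 96 = 141
X = 141 / 237 * 100
= 0.5949 * 100
= 59.49 %

59.49 %


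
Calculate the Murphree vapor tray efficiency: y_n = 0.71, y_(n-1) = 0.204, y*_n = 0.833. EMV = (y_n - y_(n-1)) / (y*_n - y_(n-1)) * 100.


Murphree vapor efficiency: EMV = (y_n - y_(n-1)) / (y*_n - y_(n-1)) * 100
EMV = (0.71 - 0.204) / (0.833 - 0.204) * 100 = 0.506 / 0.629 * 100 = 80.45

80.45 %


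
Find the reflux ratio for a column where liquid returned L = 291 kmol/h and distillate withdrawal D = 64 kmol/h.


Reflux ratio definition: R = L / D (liquid returned / distillate withdrawn)
L = 291 kmol/h, D = 64 kmol/h
R = 291 / 64 = 4.547

4.547


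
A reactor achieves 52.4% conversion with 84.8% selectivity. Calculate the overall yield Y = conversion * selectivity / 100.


Overall yield = conversion (%) * selectivity (%) / 100
Conversion = 52.4%, Selectivity = 84.8%
Y = 52.4 * 84.8 / 100
= 44.4352 %

44.4352 %


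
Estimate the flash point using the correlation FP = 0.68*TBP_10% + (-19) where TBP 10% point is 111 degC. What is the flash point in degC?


FP = 0.68 * 111 + (-19) = 56.48

56.48 degC


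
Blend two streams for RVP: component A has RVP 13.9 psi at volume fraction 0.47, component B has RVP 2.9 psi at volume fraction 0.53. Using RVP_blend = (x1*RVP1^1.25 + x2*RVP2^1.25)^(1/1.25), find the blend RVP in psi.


Chevron index: RVP_blend = (sum xi*RVPi^1.25)^(1/1.25)
RVP^1.25 terms: 0.47 * 13.9^1.25 + 0.53 * 2.9^1.25 = 14.6201
RVP_blend = 14.6201^(1/1.25) = 8.550

8.550 psi


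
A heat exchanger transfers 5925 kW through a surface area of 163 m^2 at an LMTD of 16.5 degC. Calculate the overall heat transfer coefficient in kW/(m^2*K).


From Q = U*A*LMTD, U = Q / (A * LMTD)
U = 5925 / (163 * 16.5) = 5925 / 2689.5 = 2.203

2.203 kW/(m^2*K)


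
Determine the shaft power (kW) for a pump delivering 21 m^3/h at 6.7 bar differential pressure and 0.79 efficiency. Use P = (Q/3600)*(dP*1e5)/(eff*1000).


Q = 21 / 3600 = 0.00583333 m^3/s
P = 0.00583333 * (6.7 * 1e5) / 0.79 / 1000 = 4.947

4.947 kW


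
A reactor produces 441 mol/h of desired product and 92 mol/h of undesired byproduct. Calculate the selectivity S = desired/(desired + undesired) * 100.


Selectivity = desired / (desired + undesired) * 100
Total products = 441 + 92 = 533 mol/h
S = 441 / 533 * 100
= 0.8274 * 100
= 82.74 %

82.74 %


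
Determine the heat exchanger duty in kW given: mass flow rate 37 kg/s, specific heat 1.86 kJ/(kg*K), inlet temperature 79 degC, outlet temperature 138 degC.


Q = m_dot * cp * delta_T
delta_T = 138 - 79 = 59 K
Q = 37 * 1.86 * 59
= 68.82 * 59
= 4060.38 kW

4060.38 kW


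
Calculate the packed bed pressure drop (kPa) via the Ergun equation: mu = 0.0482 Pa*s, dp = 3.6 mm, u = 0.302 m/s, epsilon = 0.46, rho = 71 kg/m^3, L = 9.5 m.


dp = 3.6 mm = 0.0036 m
Viscous term = 150*0.0482*0.302*(1-0.46)^2 / (0.0036^2*0.46^3) = 504724
Inertial term = 1.75*71*0.302^2*(1-0.46) / (0.0036*0.46^3) = 17463.4
dP/L = 504724 + 17463.4 = 522187 Pa/m
dP = 522187 * 9.5 / 1000 = 4961 kPa

4961 kPa


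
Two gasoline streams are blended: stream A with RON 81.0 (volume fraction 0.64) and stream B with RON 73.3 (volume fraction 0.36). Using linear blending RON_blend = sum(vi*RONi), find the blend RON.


Linear blending: RON_blend = sum(vi * RONi)
Contribution 1: 0.64 * 81.0 = 51.84
Contribution 2: 0.36 * 73.3 = 26.388
RON_blend = 51.84 + 26.388 = 78.228

78.228


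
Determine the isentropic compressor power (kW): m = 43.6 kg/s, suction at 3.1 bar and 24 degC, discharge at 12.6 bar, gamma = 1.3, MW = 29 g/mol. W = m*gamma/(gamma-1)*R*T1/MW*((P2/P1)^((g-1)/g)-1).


Isentropic work: W = m*(gamma/(gamma-1))*(R*T1/MW)*((P2/P1)^((gamma-1)/gamma) - 1)
T1 = 24 + 273.15 = 297.15 K
Pressure ratio = 12.6 / 3.1 = 4.06452
Exponent = (1.3 - 1)/1.3 = 0.230769
(P2/P1)^exp - 1 = 4.06452^0.230769 - 1 = 0.382103
W = 43.6 * 1.3 / 0.3 * 8.314 * 297.15 / 29 * 0.382103 = 6150

6150 kW


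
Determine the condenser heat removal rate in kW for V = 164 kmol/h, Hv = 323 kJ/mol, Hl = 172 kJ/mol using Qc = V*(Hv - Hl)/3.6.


Qc = 164 * (323 - 172) / 3.6 = 164 * 151 / 3.6 = 6879

6879 kW


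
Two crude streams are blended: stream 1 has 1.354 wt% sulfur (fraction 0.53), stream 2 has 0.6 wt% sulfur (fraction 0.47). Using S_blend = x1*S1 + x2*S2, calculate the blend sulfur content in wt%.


Linear sulfur blending: S_blend = x1*S1 + x2*S2
Contribution 1: 0.53 * 1.354 = 0.71762 wt%
Contribution 2: 0.47 * 0.6 = 0.282 wt%
S_blend = 0.71762 + 0.282 = 0.99962

0.99962 wt%


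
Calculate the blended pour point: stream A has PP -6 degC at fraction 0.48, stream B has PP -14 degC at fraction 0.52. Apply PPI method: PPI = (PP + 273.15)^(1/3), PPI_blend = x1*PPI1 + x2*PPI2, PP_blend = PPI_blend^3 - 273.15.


PPI_1 = (-6 + 273.15)^(1/3) = 6.440482
PPI_2 = (-14 + 273.15)^(1/3) = 6.375541
PPI_blend = 0.48 * 6.440482 + 0.52 * 6.375541 = 6.406713
PP_blend = 6.406713^3 - 273.15 = 262.9698 - 273.15 = -10.18

-10.18 degC


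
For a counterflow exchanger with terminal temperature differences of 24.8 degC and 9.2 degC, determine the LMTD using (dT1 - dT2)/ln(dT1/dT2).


LMTD = (dT1 - dT2) / ln(dT1/dT2)
= (24.8 - 9.2) / ln(24.8 / 9.2) = 15.6 / 0.99164 = 15.73

15.73 degC


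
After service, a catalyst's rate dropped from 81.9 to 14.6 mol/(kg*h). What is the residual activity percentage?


Activity (%) = (rate_used / rate_fresh) * 100
rate_used = 14.6, rate_fresh = 81.9
= (14.6 / 81.9) * 100
= 0.1783 * 100 = 17.83

17.83 %


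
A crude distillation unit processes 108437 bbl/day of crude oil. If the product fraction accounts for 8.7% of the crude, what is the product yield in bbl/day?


Crude throughput = 108437 bbl/day
Fraction yield = 8.7%
yield = throughput * fraction / 100
yield = 108437 * 8.7 / 100 = 9434.019

9434.019 bbl/day


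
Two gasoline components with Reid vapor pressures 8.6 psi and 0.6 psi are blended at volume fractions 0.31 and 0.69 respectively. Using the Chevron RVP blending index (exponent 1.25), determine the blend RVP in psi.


Chevron index: RVP_blend = (sum xi*RVPi^1.25)^(1/1.25)
RVP^1.25 terms: 0.31 * 8.6^1.25 + 0.69 * 0.6^1.25 = 4.92983
RVP_blend = 4.92983^(1/1.25) = 3.583

3.583 psi


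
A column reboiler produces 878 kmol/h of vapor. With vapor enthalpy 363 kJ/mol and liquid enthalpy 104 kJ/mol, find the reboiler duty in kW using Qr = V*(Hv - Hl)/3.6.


Qr = 878 * (363 - 104) / 3.6 = 878 * 259 / 3.6 = 63170

63170 kW


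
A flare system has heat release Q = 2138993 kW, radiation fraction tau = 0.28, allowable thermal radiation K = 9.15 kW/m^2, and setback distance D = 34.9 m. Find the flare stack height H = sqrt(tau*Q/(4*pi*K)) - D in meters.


tau*Q/(4*pi*K) = 0.28 * 2138993 / (4 * pi * 9.15) = 5208.79
sqrt(5208.79) = 72.1719
H = 72.1719 - 34.9 = 37.27

37.27 m


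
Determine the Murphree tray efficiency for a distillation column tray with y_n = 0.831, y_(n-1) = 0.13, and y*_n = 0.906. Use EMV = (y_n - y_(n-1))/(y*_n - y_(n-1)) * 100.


Murphree vapor efficiency: EMV = (y_n - y_(n-1)) / (y*_n - y_(n-1)) * 100
EMV = (0.831 - 0.13) / (0.906 - 0.13) * 100 = 0.701 / 0.776 * 100 = 90.34

90.34 %


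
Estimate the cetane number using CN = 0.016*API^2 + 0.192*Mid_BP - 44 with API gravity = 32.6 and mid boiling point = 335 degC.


CN = 0.016 * 32.6^2 + 0.192 * 335 - 44
CN = 17.00416 + 64.32 - 44 = 37.32416

37.32416


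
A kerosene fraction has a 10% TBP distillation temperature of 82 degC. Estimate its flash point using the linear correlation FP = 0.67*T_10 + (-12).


FP = 0.67 * 82 + (-12) = 42.94

42.94 degC


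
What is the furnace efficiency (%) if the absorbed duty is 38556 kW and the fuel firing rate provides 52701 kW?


Furnace efficiency = Q_absorbed / Q_fuel * 100
= 38556 / 52701 * 100 = 73.16

73.16 %


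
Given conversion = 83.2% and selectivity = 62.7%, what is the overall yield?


Overall yield = conversion (%) * selectivity (%) / 100
Conversion = 83.2%, Selectivity = 62.7%
Y = 83.2 * 62.7 / 100
= 52.1664 %

52.1664 %


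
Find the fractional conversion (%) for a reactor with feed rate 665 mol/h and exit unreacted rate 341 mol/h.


X = (F_in - F_out) / F_in * 100
Moles reacted = 665 - 341 = 324
X = 324 / 665 * 100
= 0.4872 * 100
= 48.72 %

48.72 %


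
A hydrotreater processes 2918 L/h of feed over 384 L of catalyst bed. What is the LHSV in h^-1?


LHSV = volumetric feed rate / catalyst volume
= 2918 L/h / 384 L
= 7.599 h^-1

7.599 h^-1


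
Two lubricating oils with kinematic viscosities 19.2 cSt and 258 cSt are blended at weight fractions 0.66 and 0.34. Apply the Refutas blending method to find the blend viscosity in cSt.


Refutas method: VBN_i = 14.534*ln(ln(visc_i + 0.8)) + 10.975, blended linearly by mass fraction; since VBN is linear in VBI_i = ln(ln(visc_i + 0.8)) and the fractions sum to 1, blend VBI directly: visc = exp(exp(VBI_blend)) - 0.8
VBI_1 = ln(ln(19.2 + 0.8)) = 1.09719
VBI_2 = ln(ln(258 + 0.8)) = 1.71489
VBI_blend = 0.66 * 1.09719 + 0.34 * 1.71489 = 1.30721
visc_blend = exp(exp(1.30721)) - 0.8 = 39.48

39.48 cSt


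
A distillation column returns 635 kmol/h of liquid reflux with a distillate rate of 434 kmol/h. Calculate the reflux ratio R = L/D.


Reflux ratio definition: R = L / D (liquid returned / distillate withdrawn)
L = 635 kmol/h, D = 434 kmol/h
R = 635 / 434 = 1.463

1.463


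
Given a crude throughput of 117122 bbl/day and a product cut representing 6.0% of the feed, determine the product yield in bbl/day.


Crude throughput = 117122 bbl/day
Fraction yield = 6.0%
yield = throughput * fraction / 100
yield = 117122 * 6.0 / 100 = 7027.32

7027.32 bbl/day


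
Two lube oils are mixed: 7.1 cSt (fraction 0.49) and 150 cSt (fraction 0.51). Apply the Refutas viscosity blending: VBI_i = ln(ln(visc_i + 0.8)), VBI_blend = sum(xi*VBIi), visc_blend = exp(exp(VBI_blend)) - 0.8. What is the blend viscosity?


Refutas method: VBN_i = 14.534*ln(ln(visc_i + 0.8)) + 10.975, blended linearly by mass fraction; since VBN is linear in VBI_i = ln(ln(visc_i + 0.8)) and the fractions sum to 1, blend VBI directly: visc = exp(exp(VBI_blend)) - 0.8
VBI_1 = ln(ln(7.1 + 0.8)) = 0.726032
VBI_2 = ln(ln(150 + 0.8)) = 1.61262
VBI_blend = 0.49 * 0.726032 + 0.51 * 1.61262 = 1.17819
visc_blend = exp(exp(1.17819)) - 0.8 = 24.95

24.95 cSt


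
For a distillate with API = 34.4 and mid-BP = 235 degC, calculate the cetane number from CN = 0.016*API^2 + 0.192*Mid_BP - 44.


CN = 0.016 * 34.4^2 + 0.192 * 235 - 44
CN = 18.93376 + 45.12 - 44 = 20.05376

20.05376


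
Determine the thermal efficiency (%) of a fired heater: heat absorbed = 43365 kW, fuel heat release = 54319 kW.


Furnace efficiency = Q_absorbed / Q_fuel * 100
= 43365 / 54319 * 100 = 79.83

79.83 %


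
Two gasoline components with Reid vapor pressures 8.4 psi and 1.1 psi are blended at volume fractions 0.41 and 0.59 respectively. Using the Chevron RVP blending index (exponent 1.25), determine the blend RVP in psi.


Chevron index: RVP_blend = (sum xi*RVPi^1.25)^(1/1.25)
RVP^1.25 terms: 0.41 * 8.4^1.25 + 0.59 * 1.1^1.25 = 6.52783
RVP_blend = 6.52783^(1/1.25) = 4.486

4.486 psi


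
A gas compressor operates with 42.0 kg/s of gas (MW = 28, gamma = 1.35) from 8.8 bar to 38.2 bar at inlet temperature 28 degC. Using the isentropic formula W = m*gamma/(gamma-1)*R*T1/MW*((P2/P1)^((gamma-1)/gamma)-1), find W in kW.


Isentropic work: W = m*(gamma/(gamma-1))*(R*T1/MW)*((P2/P1)^((gamma-1)/gamma) - 1)
T1 = 28 + 273.15 = 301.15 K
Pressure ratio = 38.2 / 8.8 = 4.34091
Exponent = (1.35 - 1)/1.35 = 0.259259
(P2/P1)^exp - 1 = 4.34091^0.259259 - 1 = 0.463183
W = 42.0 * 1.35 / 0.35 * 8.314 * 301.15 / 28 * 0.463183 = 6710

6710 kW


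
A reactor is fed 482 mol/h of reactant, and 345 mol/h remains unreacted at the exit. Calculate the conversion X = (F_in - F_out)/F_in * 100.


X = (F_in - F_out) / F_in * 100
Moles reacted = 482 - 345 = 137
X = 137 / 482 * 100
= 0.2842 * 100
= 28.42 %

28.42 %


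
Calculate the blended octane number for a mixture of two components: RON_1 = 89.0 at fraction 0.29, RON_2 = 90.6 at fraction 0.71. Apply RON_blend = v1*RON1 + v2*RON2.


Linear blending: RON_blend = sum(vi * RONi)
Contribution 1: 0.29 * 89.0 = 25.81
Contribution 2: 0.71 * 90.6 = 64.326
RON_blend = 25.81 + 64.326 = 90.136

90.136


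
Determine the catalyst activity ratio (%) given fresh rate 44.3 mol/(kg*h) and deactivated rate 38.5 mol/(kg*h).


Activity (%) = (rate_used / rate_fresh) * 100
rate_used = 38.5, rate_fresh = 44.3
= (38.5 / 44.3) * 100
= 0.8691 * 100 = 86.91

86.91 %


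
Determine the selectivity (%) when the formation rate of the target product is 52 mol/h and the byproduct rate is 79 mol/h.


Selectivity = desired / (desired + undesired) * 100
Total products = 52 + 79 = 131 mol/h
S = 52 / 131 * 100
= 0.3969 * 100
= 39.69 %

39.69 %
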